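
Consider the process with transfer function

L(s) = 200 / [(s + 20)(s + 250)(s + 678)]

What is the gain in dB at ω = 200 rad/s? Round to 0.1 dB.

-107.1 dB

At s = jω = j200:
pole (s+20): 20 + j200 → |·| = √(20²+200²) = √40400 ≈ 201, ∠ = arctan(200/20) ≈ 84.29°
pole (s+250): 250 + j200 → |·| = √(250²+200²) = √102500 ≈ 320.16, ∠ = arctan(200/250) ≈ 38.66°
pole (s+678): 678 + j200 → |·| = √(678²+200²) = √499684 ≈ 706.88, ∠ = arctan(200/678) ≈ 16.44°
|L| = 200 / 4.5489e+07 ≈ 4.3967e-06
Gain = 20 log₁₀(4.3967e-06) ≈ -107.14 dB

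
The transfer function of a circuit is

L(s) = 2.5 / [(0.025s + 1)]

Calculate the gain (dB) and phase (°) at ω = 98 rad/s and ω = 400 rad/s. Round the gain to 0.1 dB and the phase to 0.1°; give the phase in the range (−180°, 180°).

ω = 98: -0.5 dB, -67.8°; ω = 400: -12.1 dB, -84.3°

At ω = 98 rad/s:
pole (1 + j98·0.025) = 1 + j2.45 → |·| ≈ 2.6462, ∠ ≈ 67.80°
|L| = 2.5 · 1 / (2.6462) ≈ 0.94475
Gain = 20 log₁₀(0.94475) ≈ -0.49 dB
∠L = (0°) − (67.80°) = -67.80°

At ω = 400 rad/s:
pole (1 + j400·0.025) = 1 + j10 → |·| ≈ 10.05, ∠ ≈ 84.29°
|L| = 2.5 · 1 / (10.05) ≈ 0.24876
Gain = 20 log₁₀(0.24876) ≈ -12.08 dB
∠L = (0°) − (84.29°) = -84.29°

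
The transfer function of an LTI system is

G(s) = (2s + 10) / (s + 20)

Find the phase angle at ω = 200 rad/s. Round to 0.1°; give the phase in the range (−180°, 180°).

Substitute s = j200:
Numerator: 2(j200) + 10 = 10 + j400
Denominator: (j200) + 20 = 20 + j200
|N| = √(10² + 400²) ≈ 400.12, ∠N ≈ 88.57°
|D| = √(20² + 200²) ≈ 201, ∠D ≈ 84.29°
∠G = 88.57° − 84.29° = 4.28°

4.3°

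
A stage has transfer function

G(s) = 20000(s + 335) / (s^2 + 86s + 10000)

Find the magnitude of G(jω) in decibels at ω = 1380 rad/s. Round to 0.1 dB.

At s = jω = j1380:
zero (s+335): 335 + j1380 → |·| = √(335²+1380²) = √2016625 ≈ 1420.1, ∠ = arctan(1380/335) ≈ 76.36°
quadratic: (j1380)² + 86·j1380 + 10000 = -1894400 + j118680 → |·| ≈ 1.8981e+06, ∠ ≈ 176.42°
|G| = 20000 · 1420.1 / 1.8981e+06 ≈ 14.963
Gain = 20 log₁₀(14.963) ≈ 23.50 dB

23.5 dB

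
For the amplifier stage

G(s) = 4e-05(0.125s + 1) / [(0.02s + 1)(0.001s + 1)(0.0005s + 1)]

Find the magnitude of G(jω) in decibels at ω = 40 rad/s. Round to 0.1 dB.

-76.0 dB

At ω = 40 rad/s:
zero (1 + j40·0.125) = 1 + j5 → |·| ≈ 5.099, ∠ ≈ 78.69°
pole (1 + j40·0.02) = 1 + j0.8 → |·| ≈ 1.2806, ∠ ≈ 38.66°
pole (1 + j40·0.001) = 1 + j0.04 → |·| ≈ 1.0008, ∠ ≈ 2.29°
pole (1 + j40·0.0005) = 1 + j0.02 → |·| ≈ 1.0002, ∠ ≈ 1.15°
|G| = 4e-05 · 5.099 / (1.2806 · 1.0008 · 1.0002) ≈ 0.00015911
Gain = 20 log₁₀(0.00015911) ≈ -75.97 dB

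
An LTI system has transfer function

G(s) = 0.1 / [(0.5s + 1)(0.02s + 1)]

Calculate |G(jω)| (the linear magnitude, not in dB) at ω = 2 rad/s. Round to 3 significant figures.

0.0707

At ω = 2 rad/s:
pole (1 + j2·0.5) = 1 + j1 → |·| ≈ 1.4142, ∠ ≈ 45.00°
pole (1 + j2·0.02) = 1 + j0.04 → |·| ≈ 1.0008, ∠ ≈ 2.29°
|G| = 0.1 · 1 / (1.4142 · 1.0008) ≈ 0.070655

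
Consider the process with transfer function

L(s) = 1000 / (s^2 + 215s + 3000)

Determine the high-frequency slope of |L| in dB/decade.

-40 dB/decade

Each pole contributes −20 dB/decade at high frequency; each zero contributes +20 dB/decade.
Net: 0 zero(s) − 2 pole(s) → -40 dB/decade.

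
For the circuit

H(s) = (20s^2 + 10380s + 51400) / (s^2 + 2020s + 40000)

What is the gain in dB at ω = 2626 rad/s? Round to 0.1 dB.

Substitute s = j2626:
Numerator: 20(j2626)^2 + 10380(j2626) + 51400 = -137866120 + j27257880
Denominator: (j2626)^2 + 2020(j2626) + 40000 = -6855876 + j5304520
|N| = √(137866120² + 27257880²) ≈ 1.4053e+08, ∠N ≈ 168.82°
|D| = √(6855876² + 5304520²) ≈ 8.6684e+06, ∠D ≈ 142.27°
|H| = 1.4053e+08 / 8.6684e+06 ≈ 16.212
Gain = 20 log₁₀(16.212) ≈ 24.20 dB

24.2 dB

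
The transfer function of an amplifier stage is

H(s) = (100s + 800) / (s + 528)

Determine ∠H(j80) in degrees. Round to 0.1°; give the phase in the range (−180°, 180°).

75.7°

Substitute s = j80:
Numerator: 100(j80) + 800 = 800 + j8000
Denominator: (j80) + 528 = 528 + j80
|N| = √(800² + 8000²) ≈ 8039.9, ∠N ≈ 84.29°
|D| = √(528² + 80²) ≈ 534.03, ∠D ≈ 8.62°
∠H = 84.29° − 8.62° = 75.67°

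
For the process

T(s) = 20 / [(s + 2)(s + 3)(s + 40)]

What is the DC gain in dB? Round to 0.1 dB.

T(0) = 20 / (2·3·40) ≈ 0.083333
20 log₁₀(0.083333) ≈ -21.58 dB

-21.6 dB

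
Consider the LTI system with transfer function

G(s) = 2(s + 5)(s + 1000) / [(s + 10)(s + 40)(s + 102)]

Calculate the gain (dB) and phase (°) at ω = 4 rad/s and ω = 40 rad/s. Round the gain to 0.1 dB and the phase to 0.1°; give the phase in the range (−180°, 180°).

ω = 4: -10.8 dB, 9.1°; ω = 40: -10.0 dB, -57.2°

At s = jω = j4:
zero (s+5): 5 + j4 → |·| = √(5²+4²) = √41 ≈ 6.4031, ∠ = arctan(4/5) ≈ 38.66°
zero (s+1000): 1000 + j4 → |·| = √(1000²+4²) = √1000016 ≈ 1000, ∠ = arctan(4/1000) ≈ 0.23°
pole (s+10): 10 + j4 → |·| = √(10²+4²) = √116 ≈ 10.77, ∠ = arctan(4/10) ≈ 21.80°
pole (s+40): 40 + j4 → |·| = √(40²+4²) = √1616 ≈ 40.2, ∠ = arctan(4/40) ≈ 5.71°
pole (s+102): 102 + j4 → |·| = √(102²+4²) = √10420 ≈ 102.08, ∠ = arctan(4/102) ≈ 2.25°
|G| = 2 · 6403.1 / 44196 ≈ 0.28976
Gain = 20 log₁₀(0.28976) ≈ -10.76 dB
∠G = 38.89° − 29.76° = 9.13°

At s = jω = j40:
zero (s+5): 5 + j40 → |·| = √(5²+40²) = √1625 ≈ 40.311, ∠ = arctan(40/5) ≈ 82.87°
zero (s+1000): 1000 + j40 → |·| = √(1000²+40²) = √1001600 ≈ 1000.8, ∠ = arctan(40/1000) ≈ 2.29°
pole (s+10): 10 + j40 → |·| = √(10²+40²) = √1700 ≈ 41.231, ∠ = arctan(40/10) ≈ 75.96°
pole (s+40): 40 + j40 → |·| = √(40²+40²) = √3200 ≈ 56.569, ∠ = arctan(40/40) ≈ 45.00°
pole (s+102): 102 + j40 → |·| = √(102²+40²) = √12004 ≈ 109.56, ∠ = arctan(40/102) ≈ 21.41°
|G| = 2 · 40343 / 2.5554e+05 ≈ 0.31575
Gain = 20 log₁₀(0.31575) ≈ -10.01 dB
∠G = 85.16° − 142.37° = -57.21°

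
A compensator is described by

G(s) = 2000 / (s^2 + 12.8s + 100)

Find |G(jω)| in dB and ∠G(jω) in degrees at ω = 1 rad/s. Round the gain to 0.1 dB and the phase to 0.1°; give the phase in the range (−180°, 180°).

26.0 dB, -7.4°

At s = jω = j1:
quadratic: (j1)² + 12.8·j1 + 100 = 99 + j12.8 → |·| ≈ 99.824, ∠ ≈ 7.37°
|G| = 2000 / 99.824 ≈ 20.035
Gain = 20 log₁₀(20.035) ≈ 26.04 dB
∠G = 0.00° − 7.37° = -7.37°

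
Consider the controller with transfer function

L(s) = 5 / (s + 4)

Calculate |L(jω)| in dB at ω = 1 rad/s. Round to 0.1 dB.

1.7 dB

At s = jω = j1:
pole (s+4): 4 + j1 → |·| = √(4²+1²) = √17 ≈ 4.1231, ∠ = arctan(1/4) ≈ 14.04°
|L| = 5 / 4.1231 ≈ 1.2127
Gain = 20 log₁₀(1.2127) ≈ 1.68 dB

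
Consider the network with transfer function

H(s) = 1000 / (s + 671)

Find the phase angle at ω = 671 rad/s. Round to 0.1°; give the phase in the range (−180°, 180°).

At s = jω = j671:
pole (s+671): 671 + j671 → |·| = √(671²+671²) = √900482 ≈ 948.94, ∠ = arctan(671/671) ≈ 45.00°
∠H = 0.00° − 45.00° = -45.00°

-45.0°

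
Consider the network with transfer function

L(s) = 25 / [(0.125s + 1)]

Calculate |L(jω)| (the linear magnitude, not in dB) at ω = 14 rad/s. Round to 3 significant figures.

12.4

At ω = 14 rad/s:
pole (1 + j14·0.125) = 1 + j1.75 → |·| ≈ 2.0156, ∠ ≈ 60.26°
|L| = 25 · 1 / (2.0156) ≈ 12.403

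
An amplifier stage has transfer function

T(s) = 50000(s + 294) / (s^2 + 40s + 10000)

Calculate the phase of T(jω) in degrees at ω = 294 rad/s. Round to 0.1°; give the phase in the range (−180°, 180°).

-126.3°

At s = jω = j294:
zero (s+294): 294 + j294 → |·| = √(294²+294²) = √172872 ≈ 415.78, ∠ = arctan(294/294) ≈ 45.00°
quadratic: (j294)² + 40·j294 + 10000 = -76436 + j11760 → |·| ≈ 77335, ∠ ≈ 171.25°
∠T = 45.00° − 171.25° = -126.25°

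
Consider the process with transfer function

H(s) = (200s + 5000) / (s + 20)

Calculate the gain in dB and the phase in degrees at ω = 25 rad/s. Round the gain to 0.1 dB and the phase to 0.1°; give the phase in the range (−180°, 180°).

46.9 dB, -6.3°

Substitute s = j25:
Numerator: 200(j25) + 5000 = 5000 + j5000
Denominator: (j25) + 20 = 20 + j25
|N| = √(5000² + 5000²) ≈ 7071.1, ∠N ≈ 45.00°
|D| = √(20² + 25²) ≈ 32.016, ∠D ≈ 51.34°
|H| = 7071.1 / 32.016 ≈ 220.86
Gain = 20 log₁₀(220.86) ≈ 46.88 dB
∠H = 45.00° − 51.34° = -6.34°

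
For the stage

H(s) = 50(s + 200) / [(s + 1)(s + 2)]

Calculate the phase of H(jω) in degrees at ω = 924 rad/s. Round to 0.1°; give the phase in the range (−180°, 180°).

At s = jω = j924:
zero (s+200): 200 + j924 → |·| = √(200²+924²) = √893776 ≈ 945.4, ∠ = arctan(924/200) ≈ 77.79°
pole (s+1): 1 + j924 → |·| = √(1²+924²) = √853777 ≈ 924, ∠ = arctan(924/1) ≈ 89.94°
pole (s+2): 2 + j924 → |·| = √(2²+924²) = √853780 ≈ 924, ∠ = arctan(924/2) ≈ 89.88°
∠H = 77.79° − 179.82° = -102.03°

-102.0°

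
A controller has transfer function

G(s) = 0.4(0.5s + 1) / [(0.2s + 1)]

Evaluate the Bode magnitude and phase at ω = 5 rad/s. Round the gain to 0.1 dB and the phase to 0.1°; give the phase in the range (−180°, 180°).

At ω = 5 rad/s:
zero (1 + j5·0.5) = 1 + j2.5 → |·| ≈ 2.6926, ∠ ≈ 68.20°
pole (1 + j5·0.2) = 1 + j1 → |·| ≈ 1.4142, ∠ ≈ 45.00°
|G| = 0.4 · 2.6926 / (1.4142) ≈ 0.76159
Gain = 20 log₁₀(0.76159) ≈ -2.37 dB
∠G = (68.20°) − (45.00°) = 23.20°

-2.4 dB, 23.2°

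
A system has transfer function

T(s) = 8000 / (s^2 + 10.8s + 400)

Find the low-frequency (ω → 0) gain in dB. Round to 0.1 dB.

T(0) = 8000 / 400 = 20
20 log₁₀(20) ≈ 26.02 dB

26.0 dB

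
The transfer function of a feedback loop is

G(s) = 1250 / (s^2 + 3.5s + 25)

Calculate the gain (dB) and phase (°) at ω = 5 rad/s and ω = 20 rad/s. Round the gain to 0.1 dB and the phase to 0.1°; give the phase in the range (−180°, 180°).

ω = 5: 37.1 dB, -90.0°; ω = 20: 10.3 dB, -169.4°

At s = jω = j5:
quadratic: (j5)² + 3.5·j5 + 25 = 0 + j17.5 → |·| ≈ 17.5, ∠ ≈ 90.00°
|G| = 1250 / 17.5 ≈ 71.429
Gain = 20 log₁₀(71.429) ≈ 37.08 dB
∠G = 0.00° − 90.00° = -90.00°

At s = jω = j20:
quadratic: (j20)² + 3.5·j20 + 25 = -375 + j70 → |·| ≈ 381.48, ∠ ≈ 169.43°
|G| = 1250 / 381.48 ≈ 3.2767
Gain = 20 log₁₀(3.2767) ≈ 10.31 dB
∠G = 0.00° − 169.43° = -169.43°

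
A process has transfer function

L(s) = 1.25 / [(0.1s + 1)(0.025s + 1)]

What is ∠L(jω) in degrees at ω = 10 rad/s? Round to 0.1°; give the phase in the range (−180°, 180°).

At ω = 10 rad/s:
pole (1 + j10·0.1) = 1 + j1 → |·| ≈ 1.4142, ∠ ≈ 45.00°
pole (1 + j10·0.025) = 1 + j0.25 → |·| ≈ 1.0308, ∠ ≈ 14.04°
∠L = (0°) − (45.00° + 14.04°) = -59.04°

-59.0°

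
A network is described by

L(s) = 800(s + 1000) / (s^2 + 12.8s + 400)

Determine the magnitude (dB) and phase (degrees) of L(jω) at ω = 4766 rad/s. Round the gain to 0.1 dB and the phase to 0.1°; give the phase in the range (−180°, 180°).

At s = jω = j4766:
zero (s+1000): 1000 + j4766 → |·| = √(1000²+4766²) = √23714756 ≈ 4869.8, ∠ = arctan(4766/1000) ≈ 78.15°
quadratic: (j4766)² + 12.8·j4766 + 400 = -22714356 + j61004.8 → |·| ≈ 2.2714e+07, ∠ ≈ 179.85°
|L| = 800 · 4869.8 / 2.2714e+07 ≈ 0.17152
Gain = 20 log₁₀(0.17152) ≈ -15.31 dB
∠L = 78.15° − 179.85° = -101.70°

-15.3 dB, -101.7°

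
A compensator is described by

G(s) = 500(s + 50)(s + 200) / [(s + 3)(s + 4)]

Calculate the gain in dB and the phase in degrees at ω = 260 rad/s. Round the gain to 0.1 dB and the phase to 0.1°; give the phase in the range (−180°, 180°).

56.2 dB, -46.9°

At s = jω = j260:
zero (s+50): 50 + j260 → |·| = √(50²+260²) = √70100 ≈ 264.76, ∠ = arctan(260/50) ≈ 79.11°
zero (s+200): 200 + j260 → |·| = √(200²+260²) = √107600 ≈ 328.02, ∠ = arctan(260/200) ≈ 52.43°
pole (s+3): 3 + j260 → |·| = √(3²+260²) = √67609 ≈ 260.02, ∠ = arctan(260/3) ≈ 89.34°
pole (s+4): 4 + j260 → |·| = √(4²+260²) = √67616 ≈ 260.03, ∠ = arctan(260/4) ≈ 89.12°
|G| = 500 · 86847 / 67613 ≈ 642.24
Gain = 20 log₁₀(642.24) ≈ 56.15 dB
∠G = 131.54° − 178.46° = -46.92°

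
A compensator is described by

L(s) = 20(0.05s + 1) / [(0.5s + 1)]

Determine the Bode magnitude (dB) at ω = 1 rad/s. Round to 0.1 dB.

25.1 dB

At ω = 1 rad/s:
zero (1 + j1·0.05) = 1 + j0.05 → |·| ≈ 1.0012, ∠ ≈ 2.86°
pole (1 + j1·0.5) = 1 + j0.5 → |·| ≈ 1.118, ∠ ≈ 26.57°
|L| = 20 · 1.0012 / (1.118) ≈ 17.911
Gain = 20 log₁₀(17.911) ≈ 25.06 dB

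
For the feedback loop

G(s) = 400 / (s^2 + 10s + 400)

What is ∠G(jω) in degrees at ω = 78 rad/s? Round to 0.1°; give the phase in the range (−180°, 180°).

-172.2°

At s = jω = j78:
quadratic: (j78)² + 10·j78 + 400 = -5684 + j780 → |·| ≈ 5737.3, ∠ ≈ 172.19°
∠G = 0.00° − 172.19° = -172.19°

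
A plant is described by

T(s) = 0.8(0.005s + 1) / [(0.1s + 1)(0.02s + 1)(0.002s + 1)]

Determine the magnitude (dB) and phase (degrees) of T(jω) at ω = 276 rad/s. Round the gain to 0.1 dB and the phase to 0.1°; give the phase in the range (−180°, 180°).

At ω = 276 rad/s:
zero (1 + j276·0.005) = 1 + j1.38 → |·| ≈ 1.7042, ∠ ≈ 54.07°
pole (1 + j276·0.1) = 1 + j27.6 → |·| ≈ 27.618, ∠ ≈ 87.92°
pole (1 + j276·0.02) = 1 + j5.52 → |·| ≈ 5.6098, ∠ ≈ 79.73°
pole (1 + j276·0.002) = 1 + j0.552 → |·| ≈ 1.1422, ∠ ≈ 28.90°
|T| = 0.8 · 1.7042 / (27.618 · 5.6098 · 1.1422) ≈ 0.0077042
Gain = 20 log₁₀(0.0077042) ≈ -42.27 dB
∠T = (54.07°) − (87.92° + 79.73° + 28.90°) = -142.48°

-42.3 dB, -142.5°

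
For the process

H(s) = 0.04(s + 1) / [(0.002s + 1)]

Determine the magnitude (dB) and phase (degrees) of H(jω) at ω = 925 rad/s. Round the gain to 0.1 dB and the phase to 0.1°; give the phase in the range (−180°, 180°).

24.9 dB, 28.3°

At ω = 925 rad/s:
zero (1 + j925·1) = 1 + j925 → |·| ≈ 925, ∠ ≈ 89.94°
pole (1 + j925·0.002) = 1 + j1.85 → |·| ≈ 2.103, ∠ ≈ 61.61°
|H| = 0.04 · 925 / (2.103) ≈ 17.594
Gain = 20 log₁₀(17.594) ≈ 24.91 dB
∠H = (89.94°) − (61.61°) = 28.33°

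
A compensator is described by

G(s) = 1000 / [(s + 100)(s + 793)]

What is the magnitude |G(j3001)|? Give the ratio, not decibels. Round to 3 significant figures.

0.000107

At s = jω = j3001:
pole (s+100): 100 + j3001 → |·| = √(100²+3001²) = √9016001 ≈ 3002.7, ∠ = arctan(3001/100) ≈ 88.09°
pole (s+793): 793 + j3001 → |·| = √(793²+3001²) = √9634850 ≈ 3104, ∠ = arctan(3001/793) ≈ 75.20°
|G| = 1000 / 9.3204e+06 ≈ 0.00010729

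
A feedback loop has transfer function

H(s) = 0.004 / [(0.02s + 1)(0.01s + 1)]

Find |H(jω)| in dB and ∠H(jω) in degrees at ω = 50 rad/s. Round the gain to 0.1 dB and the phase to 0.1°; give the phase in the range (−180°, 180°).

-51.9 dB, -71.6°

At ω = 50 rad/s:
pole (1 + j50·0.02) = 1 + j1 → |·| ≈ 1.4142, ∠ ≈ 45.00°
pole (1 + j50·0.01) = 1 + j0.5 → |·| ≈ 1.118, ∠ ≈ 26.57°
|H| = 0.004 · 1 / (1.4142 · 1.118) ≈ 0.0025299
Gain = 20 log₁₀(0.0025299) ≈ -51.94 dB
∠H = (0°) − (45.00° + 26.57°) = -71.57°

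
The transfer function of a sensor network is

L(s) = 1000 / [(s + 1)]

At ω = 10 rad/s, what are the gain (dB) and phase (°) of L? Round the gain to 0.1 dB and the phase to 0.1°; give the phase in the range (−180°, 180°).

At ω = 10 rad/s:
pole (1 + j10·1) = 1 + j10 → |·| ≈ 10.05, ∠ ≈ 84.29°
|L| = 1000 · 1 / (10.05) ≈ 99.502
Gain = 20 log₁₀(99.502) ≈ 39.96 dB
∠L = (0°) − (84.29°) = -84.29°

40.0 dB, -84.3°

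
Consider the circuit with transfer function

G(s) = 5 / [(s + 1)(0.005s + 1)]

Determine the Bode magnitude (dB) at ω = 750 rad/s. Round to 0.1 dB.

-55.3 dB

At ω = 750 rad/s:
pole (1 + j750·1) = 1 + j750 → |·| ≈ 750, ∠ ≈ 89.92°
pole (1 + j750·0.005) = 1 + j3.75 → |·| ≈ 3.881, ∠ ≈ 75.07°
|G| = 5 · 1 / (750 · 3.881) ≈ 0.0017178
Gain = 20 log₁₀(0.0017178) ≈ -55.30 dB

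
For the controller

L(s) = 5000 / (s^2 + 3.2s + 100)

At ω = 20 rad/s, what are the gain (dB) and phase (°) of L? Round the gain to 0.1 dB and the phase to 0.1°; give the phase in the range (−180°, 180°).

At s = jω = j20:
quadratic: (j20)² + 3.2·j20 + 100 = -300 + j64 → |·| ≈ 306.75, ∠ ≈ 167.96°
|L| = 5000 / 306.75 ≈ 16.3
Gain = 20 log₁₀(16.3) ≈ 24.24 dB
∠L = 0.00° − 167.96° = -167.96°

24.2 dB, -168.0°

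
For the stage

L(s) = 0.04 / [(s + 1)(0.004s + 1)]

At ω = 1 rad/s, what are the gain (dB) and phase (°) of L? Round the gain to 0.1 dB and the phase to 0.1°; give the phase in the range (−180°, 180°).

At ω = 1 rad/s:
pole (1 + j1·1) = 1 + j1 → |·| ≈ 1.4142, ∠ ≈ 45.00°
pole (1 + j1·0.004) = 1 + j0.004 → |·| ≈ 1, ∠ ≈ 0.23°
|L| = 0.04 · 1 / (1.4142 · 1) ≈ 0.028285
Gain = 20 log₁₀(0.028285) ≈ -30.97 dB
∠L = (0°) − (45.00° + 0.23°) = -45.23°

-31.0 dB, -45.2°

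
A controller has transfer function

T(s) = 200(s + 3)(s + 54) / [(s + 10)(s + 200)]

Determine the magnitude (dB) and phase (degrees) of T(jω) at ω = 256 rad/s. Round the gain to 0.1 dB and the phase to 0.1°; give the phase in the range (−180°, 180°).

At s = jω = j256:
zero (s+3): 3 + j256 → |·| = √(3²+256²) = √65545 ≈ 256.02, ∠ = arctan(256/3) ≈ 89.33°
zero (s+54): 54 + j256 → |·| = √(54²+256²) = √68452 ≈ 261.63, ∠ = arctan(256/54) ≈ 78.09°
pole (s+10): 10 + j256 → |·| = √(10²+256²) = √65636 ≈ 256.2, ∠ = arctan(256/10) ≈ 87.76°
pole (s+200): 200 + j256 → |·| = √(200²+256²) = √105536 ≈ 324.86, ∠ = arctan(256/200) ≈ 52.00°
|T| = 200 · 66983 / 83229 ≈ 160.96
Gain = 20 log₁₀(160.96) ≈ 44.13 dB
∠T = 167.42° − 139.76° = 27.66°

44.1 dB, 27.7°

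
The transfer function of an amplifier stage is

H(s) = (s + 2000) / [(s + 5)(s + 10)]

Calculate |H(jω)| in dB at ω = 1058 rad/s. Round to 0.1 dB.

-53.9 dB

At s = jω = j1058:
zero (s+2000): 2000 + j1058 → |·| = √(2000²+1058²) = √5119364 ≈ 2262.6, ∠ = arctan(1058/2000) ≈ 27.88°
pole (s+5): 5 + j1058 → |·| = √(5²+1058²) = √1119389 ≈ 1058, ∠ = arctan(1058/5) ≈ 89.73°
pole (s+10): 10 + j1058 → |·| = √(10²+1058²) = √1119464 ≈ 1058, ∠ = arctan(1058/10) ≈ 89.46°
|H| = 1 · 2262.6 / 1.1194e+06 ≈ 0.0020213
Gain = 20 log₁₀(0.0020213) ≈ -53.89 dB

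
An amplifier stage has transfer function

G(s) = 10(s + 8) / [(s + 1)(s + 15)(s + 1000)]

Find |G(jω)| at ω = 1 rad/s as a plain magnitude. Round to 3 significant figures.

At s = jω = j1:
zero (s+8): 8 + j1 → |·| = √(8²+1²) = √65 ≈ 8.0623, ∠ = arctan(1/8) ≈ 7.13°
pole (s+1): 1 + j1 → |·| = √(1²+1²) = √2 ≈ 1.4142, ∠ = arctan(1/1) ≈ 45.00°
pole (s+15): 15 + j1 → |·| = √(15²+1²) = √226 ≈ 15.033, ∠ = arctan(1/15) ≈ 3.81°
pole (s+1000): 1000 + j1 → |·| = √(1000²+1²) = √1000001 ≈ 1000, ∠ = arctan(1/1000) ≈ 0.06°
|G| = 10 · 8.0623 / 21260 ≈ 0.0037922

0.00379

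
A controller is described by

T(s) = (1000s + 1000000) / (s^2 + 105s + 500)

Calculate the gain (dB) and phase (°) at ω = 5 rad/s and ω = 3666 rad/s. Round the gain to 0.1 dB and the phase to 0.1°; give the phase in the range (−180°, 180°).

Substitute s = j5:
Numerator: 1000(j5) + 1000000 = 1000000 + j5000
Denominator: (j5)^2 + 105(j5) + 500 = 475 + j525
|N| = √(1000000² + 5000²) ≈ 1e+06, ∠N ≈ 0.29°
|D| = √(475² + 525²) ≈ 707.99, ∠D ≈ 47.86°
|T| = 1e+06 / 707.99 ≈ 1412.4
Gain = 20 log₁₀(1412.4) ≈ 63.00 dB
∠T = 0.29° − 47.86° = -47.57°

Substitute s = j3666:
Numerator: 1000(j3666) + 1000000 = 1000000 + j3666000
Denominator: (j3666)^2 + 105(j3666) + 500 = -13439056 + j384930
|N| = √(1000000² + 3666000²) ≈ 3.7999e+06, ∠N ≈ 74.74°
|D| = √(13439056² + 384930²) ≈ 1.3445e+07, ∠D ≈ 178.36°
|T| = 3.7999e+06 / 1.3445e+07 ≈ 0.28263
Gain = 20 log₁₀(0.28263) ≈ -10.98 dB
∠T = 74.74° − 178.36° = -103.62°

ω = 5: 63.0 dB, -47.6°; ω = 3666: -11.0 dB, -103.6°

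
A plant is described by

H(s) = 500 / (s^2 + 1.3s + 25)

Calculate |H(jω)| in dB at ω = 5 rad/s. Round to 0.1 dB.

37.7 dB

At s = jω = j5:
quadratic: (j5)² + 1.3·j5 + 25 = 0 + j6.5 → |·| ≈ 6.5, ∠ ≈ 90.00°
|H| = 500 / 6.5 ≈ 76.923
Gain = 20 log₁₀(76.923) ≈ 37.72 dB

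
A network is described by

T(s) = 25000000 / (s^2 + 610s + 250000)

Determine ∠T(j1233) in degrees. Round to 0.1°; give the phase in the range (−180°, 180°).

-149.4°

At s = jω = j1233:
quadratic: (j1233)² + 610·j1233 + 250000 = -1270289 + j752130 → |·| ≈ 1.4763e+06, ∠ ≈ 149.37°
∠T = 0.00° − 149.37° = -149.37°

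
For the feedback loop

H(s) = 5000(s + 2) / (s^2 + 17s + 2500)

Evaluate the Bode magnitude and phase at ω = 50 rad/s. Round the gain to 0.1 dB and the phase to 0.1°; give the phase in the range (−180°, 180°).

49.4 dB, -2.3°

At s = jω = j50:
zero (s+2): 2 + j50 → |·| = √(2²+50²) = √2504 ≈ 50.04, ∠ = arctan(50/2) ≈ 87.71°
quadratic: (j50)² + 17·j50 + 2500 = 0 + j850 → |·| ≈ 850, ∠ ≈ 90.00°
|H| = 5000 · 50.04 / 850 ≈ 294.35
Gain = 20 log₁₀(294.35) ≈ 49.38 dB
∠H = 87.71° − 90.00° = -2.29°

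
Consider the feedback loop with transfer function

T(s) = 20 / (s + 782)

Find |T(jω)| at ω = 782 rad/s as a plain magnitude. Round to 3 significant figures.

0.0181

At s = jω = j782:
pole (s+782): 782 + j782 → |·| = √(782²+782²) = √1223048 ≈ 1105.9, ∠ = arctan(782/782) ≈ 45.00°
|T| = 20 / 1105.9 ≈ 0.018085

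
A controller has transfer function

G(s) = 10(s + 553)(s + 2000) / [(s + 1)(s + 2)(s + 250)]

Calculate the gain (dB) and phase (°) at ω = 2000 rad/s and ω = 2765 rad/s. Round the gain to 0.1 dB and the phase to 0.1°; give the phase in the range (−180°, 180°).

At s = jω = j2000:
zero (s+553): 553 + j2000 → |·| = √(553²+2000²) = √4305809 ≈ 2075, ∠ = arctan(2000/553) ≈ 74.54°
zero (s+2000): 2000 + j2000 → |·| = √(2000²+2000²) = √8000000 ≈ 2828.4, ∠ = arctan(2000/2000) ≈ 45.00°
pole (s+1): 1 + j2000 → |·| = √(1²+2000²) = √4000001 ≈ 2000, ∠ = arctan(2000/1) ≈ 89.97°
pole (s+2): 2 + j2000 → |·| = √(2²+2000²) = √4000004 ≈ 2000, ∠ = arctan(2000/2) ≈ 89.94°
pole (s+250): 250 + j2000 → |·| = √(250²+2000²) = √4062500 ≈ 2015.6, ∠ = arctan(2000/250) ≈ 82.87°
|G| = 10 · 5.8689e+06 / 8.0624e+09 ≈ 0.0072793
Gain = 20 log₁₀(0.0072793) ≈ -42.76 dB
∠G = 119.54° − 262.78° = -143.24°

At s = jω = j2765:
zero (s+553): 553 + j2765 → |·| = √(553²+2765²) = √7951034 ≈ 2819.8, ∠ = arctan(2765/553) ≈ 78.69°
zero (s+2000): 2000 + j2765 → |·| = √(2000²+2765²) = √11645225 ≈ 3412.5, ∠ = arctan(2765/2000) ≈ 54.12°
pole (s+1): 1 + j2765 → |·| = √(1²+2765²) = √7645226 ≈ 2765, ∠ = arctan(2765/1) ≈ 89.98°
pole (s+2): 2 + j2765 → |·| = √(2²+2765²) = √7645229 ≈ 2765, ∠ = arctan(2765/2) ≈ 89.96°
pole (s+250): 250 + j2765 → |·| = √(250²+2765²) = √7707725 ≈ 2776.3, ∠ = arctan(2765/250) ≈ 84.83°
|G| = 10 · 9.6226e+06 / 2.1225e+10 ≈ 0.0045336
Gain = 20 log₁₀(0.0045336) ≈ -46.87 dB
∠G = 132.81° − 264.77° = -131.96°

ω = 2000: -42.8 dB, -143.2°; ω = 2765: -46.9 dB, -132.0°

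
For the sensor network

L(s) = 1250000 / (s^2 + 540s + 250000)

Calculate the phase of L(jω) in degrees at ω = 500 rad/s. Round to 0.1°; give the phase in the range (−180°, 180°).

-90.0°

At s = jω = j500:
quadratic: (j500)² + 540·j500 + 250000 = 0 + j270000 → |·| ≈ 2.7e+05, ∠ ≈ 90.00°
∠L = 0.00° − 90.00° = -90.00°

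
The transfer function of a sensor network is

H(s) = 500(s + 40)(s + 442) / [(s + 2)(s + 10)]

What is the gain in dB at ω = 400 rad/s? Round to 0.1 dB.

At s = jω = j400:
zero (s+40): 40 + j400 → |·| = √(40²+400²) = √161600 ≈ 402, ∠ = arctan(400/40) ≈ 84.29°
zero (s+442): 442 + j400 → |·| = √(442²+400²) = √355364 ≈ 596.12, ∠ = arctan(400/442) ≈ 42.14°
pole (s+2): 2 + j400 → |·| = √(2²+400²) = √160004 ≈ 400, ∠ = arctan(400/2) ≈ 89.71°
pole (s+10): 10 + j400 → |·| = √(10²+400²) = √160100 ≈ 400.12, ∠ = arctan(400/10) ≈ 88.57°
|H| = 500 · 2.3964e+05 / 1.6005e+05 ≈ 748.64
Gain = 20 log₁₀(748.64) ≈ 57.49 dB

57.5 dB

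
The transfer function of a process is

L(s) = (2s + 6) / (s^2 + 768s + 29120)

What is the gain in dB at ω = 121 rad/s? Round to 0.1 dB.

Substitute s = j121:
Numerator: 2(j121) + 6 = 6 + j242
Denominator: (j121)^2 + 768(j121) + 29120 = 14479 + j92928
|N| = √(6² + 242²) ≈ 242.07, ∠N ≈ 88.58°
|D| = √(14479² + 92928²) ≈ 94049, ∠D ≈ 81.14°
|L| = 242.07 / 94049 ≈ 0.0025739
Gain = 20 log₁₀(0.0025739) ≈ -51.79 dB

-51.8 dB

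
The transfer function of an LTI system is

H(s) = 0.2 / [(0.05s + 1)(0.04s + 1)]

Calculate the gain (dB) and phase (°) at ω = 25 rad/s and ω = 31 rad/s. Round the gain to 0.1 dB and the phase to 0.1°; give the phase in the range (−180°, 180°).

At ω = 25 rad/s:
pole (1 + j25·0.05) = 1 + j1.25 → |·| ≈ 1.6008, ∠ ≈ 51.34°
pole (1 + j25·0.04) = 1 + j1 → |·| ≈ 1.4142, ∠ ≈ 45.00°
|H| = 0.2 · 1 / (1.6008 · 1.4142) ≈ 0.088345
Gain = 20 log₁₀(0.088345) ≈ -21.08 dB
∠H = (0°) − (51.34° + 45.00°) = -96.34°

At ω = 31 rad/s:
pole (1 + j31·0.05) = 1 + j1.55 → |·| ≈ 1.8446, ∠ ≈ 57.17°
pole (1 + j31·0.04) = 1 + j1.24 → |·| ≈ 1.593, ∠ ≈ 51.12°
|H| = 0.2 · 1 / (1.8446 · 1.593) ≈ 0.068063
Gain = 20 log₁₀(0.068063) ≈ -23.34 dB
∠H = (0°) − (57.17° + 51.12°) = -108.29°

ω = 25: -21.1 dB, -96.3°; ω = 31: -23.3 dB, -108.3°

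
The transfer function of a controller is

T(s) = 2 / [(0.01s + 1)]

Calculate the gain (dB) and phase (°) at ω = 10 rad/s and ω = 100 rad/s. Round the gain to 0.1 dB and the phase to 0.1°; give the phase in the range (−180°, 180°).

ω = 10: 6.0 dB, -5.7°; ω = 100: 3.0 dB, -45.0°

At ω = 10 rad/s:
pole (1 + j10·0.01) = 1 + j0.1 → |·| ≈ 1.005, ∠ ≈ 5.71°
|T| = 2 · 1 / (1.005) ≈ 1.99
Gain = 20 log₁₀(1.99) ≈ 5.98 dB
∠T = (0°) − (5.71°) = -5.71°

At ω = 100 rad/s:
pole (1 + j100·0.01) = 1 + j1 → |·| ≈ 1.4142, ∠ ≈ 45.00°
|T| = 2 · 1 / (1.4142) ≈ 1.4142
Gain = 20 log₁₀(1.4142) ≈ 3.01 dB
∠T = (0°) − (45.00°) = -45.00°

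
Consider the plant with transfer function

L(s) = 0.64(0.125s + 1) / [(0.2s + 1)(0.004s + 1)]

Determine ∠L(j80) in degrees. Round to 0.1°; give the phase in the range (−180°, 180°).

At ω = 80 rad/s:
zero (1 + j80·0.125) = 1 + j10 → |·| ≈ 10.05, ∠ ≈ 84.29°
pole (1 + j80·0.2) = 1 + j16 → |·| ≈ 16.031, ∠ ≈ 86.42°
pole (1 + j80·0.004) = 1 + j0.32 → |·| ≈ 1.05, ∠ ≈ 17.74°
∠L = (84.29°) − (86.42° + 17.74°) = -19.87°

-19.9°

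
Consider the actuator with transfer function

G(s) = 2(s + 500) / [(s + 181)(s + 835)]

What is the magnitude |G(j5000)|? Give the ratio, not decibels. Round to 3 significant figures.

0.000396

At s = jω = j5000:
zero (s+500): 500 + j5000 → |·| = √(500²+5000²) = √25250000 ≈ 5024.9, ∠ = arctan(5000/500) ≈ 84.29°
pole (s+181): 181 + j5000 → |·| = √(181²+5000²) = √25032761 ≈ 5003.3, ∠ = arctan(5000/181) ≈ 87.93°
pole (s+835): 835 + j5000 → |·| = √(835²+5000²) = √25697225 ≈ 5069.2, ∠ = arctan(5000/835) ≈ 80.52°
|G| = 2 · 5024.9 / 2.5363e+07 ≈ 0.00039624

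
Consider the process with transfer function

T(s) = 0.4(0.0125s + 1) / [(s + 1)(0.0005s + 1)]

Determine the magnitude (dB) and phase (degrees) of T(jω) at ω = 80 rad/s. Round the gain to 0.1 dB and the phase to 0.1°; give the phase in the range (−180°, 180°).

At ω = 80 rad/s:
zero (1 + j80·0.0125) = 1 + j1 → |·| ≈ 1.4142, ∠ ≈ 45.00°
pole (1 + j80·1) = 1 + j80 → |·| ≈ 80.006, ∠ ≈ 89.28°
pole (1 + j80·0.0005) = 1 + j0.04 → |·| ≈ 1.0008, ∠ ≈ 2.29°
|T| = 0.4 · 1.4142 / (80.006 · 1.0008) ≈ 0.0070648
Gain = 20 log₁₀(0.0070648) ≈ -43.02 dB
∠T = (45.00°) − (89.28° + 2.29°) = -46.57°

-43.0 dB, -46.6°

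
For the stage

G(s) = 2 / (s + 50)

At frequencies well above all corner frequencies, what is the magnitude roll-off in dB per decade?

Each pole contributes −20 dB/decade at high frequency; each zero contributes +20 dB/decade.
Net: 0 zero(s) − 1 pole(s) → -20 dB/decade.

-20 dB/decade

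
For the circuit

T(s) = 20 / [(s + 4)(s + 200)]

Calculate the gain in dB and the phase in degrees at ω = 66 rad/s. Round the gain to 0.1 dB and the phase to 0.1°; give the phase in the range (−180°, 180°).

At s = jω = j66:
pole (s+4): 4 + j66 → |·| = √(4²+66²) = √4372 ≈ 66.121, ∠ = arctan(66/4) ≈ 86.53°
pole (s+200): 200 + j66 → |·| = √(200²+66²) = √44356 ≈ 210.61, ∠ = arctan(66/200) ≈ 18.26°
|T| = 20 / 13926 ≈ 0.0014362
Gain = 20 log₁₀(0.0014362) ≈ -56.86 dB
∠T = 0.00° − 104.79° = -104.79°

-56.9 dB, -104.8°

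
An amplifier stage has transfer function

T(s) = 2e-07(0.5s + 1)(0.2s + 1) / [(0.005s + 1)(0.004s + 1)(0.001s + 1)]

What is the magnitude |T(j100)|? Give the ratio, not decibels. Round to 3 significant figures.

0.000166

At ω = 100 rad/s:
zero (1 + j100·0.5) = 1 + j50 → |·| ≈ 50.01, ∠ ≈ 88.85°
zero (1 + j100·0.2) = 1 + j20 → |·| ≈ 20.025, ∠ ≈ 87.14°
pole (1 + j100·0.005) = 1 + j0.5 → |·| ≈ 1.118, ∠ ≈ 26.57°
pole (1 + j100·0.004) = 1 + j0.4 → |·| ≈ 1.077, ∠ ≈ 21.80°
pole (1 + j100·0.001) = 1 + j0.1 → |·| ≈ 1.005, ∠ ≈ 5.71°
|T| = 2e-07 · 50.01 · 20.025 / (1.118 · 1.077 · 1.005) ≈ 0.00016551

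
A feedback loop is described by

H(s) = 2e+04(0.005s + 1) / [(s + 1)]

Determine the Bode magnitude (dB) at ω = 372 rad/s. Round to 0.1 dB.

At ω = 372 rad/s:
zero (1 + j372·0.005) = 1 + j1.86 → |·| ≈ 2.1118, ∠ ≈ 61.74°
pole (1 + j372·1) = 1 + j372 → |·| ≈ 372, ∠ ≈ 89.85°
|H| = 2e+04 · 2.1118 / (372) ≈ 113.54
Gain = 20 log₁₀(113.54) ≈ 41.10 dB

41.1 dB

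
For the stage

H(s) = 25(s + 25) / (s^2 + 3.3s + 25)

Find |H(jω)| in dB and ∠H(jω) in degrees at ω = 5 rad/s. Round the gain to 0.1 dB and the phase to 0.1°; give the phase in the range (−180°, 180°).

At s = jω = j5:
zero (s+25): 25 + j5 → |·| = √(25²+5²) = √650 ≈ 25.495, ∠ = arctan(5/25) ≈ 11.31°
quadratic: (j5)² + 3.3·j5 + 25 = 0 + j16.5 → |·| ≈ 16.5, ∠ ≈ 90.00°
|H| = 25 · 25.495 / 16.5 ≈ 38.629
Gain = 20 log₁₀(38.629) ≈ 31.74 dB
∠H = 11.31° − 90.00° = -78.69°

31.7 dB, -78.7°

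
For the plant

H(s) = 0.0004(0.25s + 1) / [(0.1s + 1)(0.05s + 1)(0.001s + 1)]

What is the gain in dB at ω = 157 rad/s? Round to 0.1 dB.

At ω = 157 rad/s:
zero (1 + j157·0.25) = 1 + j39.25 → |·| ≈ 39.263, ∠ ≈ 88.54°
pole (1 + j157·0.1) = 1 + j15.7 → |·| ≈ 15.732, ∠ ≈ 86.36°
pole (1 + j157·0.05) = 1 + j7.85 → |·| ≈ 7.9134, ∠ ≈ 82.74°
pole (1 + j157·0.001) = 1 + j0.157 → |·| ≈ 1.0122, ∠ ≈ 8.92°
|H| = 0.0004 · 39.263 / (15.732 · 7.9134 · 1.0122) ≈ 0.00012463
Gain = 20 log₁₀(0.00012463) ≈ -78.09 dB

-78.1 dB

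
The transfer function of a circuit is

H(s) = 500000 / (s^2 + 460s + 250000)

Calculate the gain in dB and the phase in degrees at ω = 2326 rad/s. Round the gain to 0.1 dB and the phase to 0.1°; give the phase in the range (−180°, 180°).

-20.5 dB, -168.3°

At s = jω = j2326:
quadratic: (j2326)² + 460·j2326 + 250000 = -5160276 + j1069960 → |·| ≈ 5.27e+06, ∠ ≈ 168.29°
|H| = 500000 / 5.27e+06 ≈ 0.094877
Gain = 20 log₁₀(0.094877) ≈ -20.46 dB
∠H = 0.00° − 168.29° = -168.29°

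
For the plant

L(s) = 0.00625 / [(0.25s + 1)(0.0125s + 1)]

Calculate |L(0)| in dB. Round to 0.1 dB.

-44.1 dB

L(0) = 0.00625 · 1 / 1 = 0.00625
20 log₁₀(0.00625) ≈ -44.08 dB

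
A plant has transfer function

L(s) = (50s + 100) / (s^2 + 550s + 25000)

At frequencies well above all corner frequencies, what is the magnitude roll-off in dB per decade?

-20 dB/decade

Each pole contributes −20 dB/decade at high frequency; each zero contributes +20 dB/decade.
Net: 1 zero(s) − 2 pole(s) → -20 dB/decade.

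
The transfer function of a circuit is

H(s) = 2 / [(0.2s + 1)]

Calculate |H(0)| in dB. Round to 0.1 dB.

6.0 dB

H(0) = 2 · 1 / 1 = 2
20 log₁₀(2) ≈ 6.02 dB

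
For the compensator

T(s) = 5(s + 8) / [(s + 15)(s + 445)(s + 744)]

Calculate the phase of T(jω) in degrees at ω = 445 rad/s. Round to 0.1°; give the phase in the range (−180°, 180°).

-75.0°

At s = jω = j445:
zero (s+8): 8 + j445 → |·| = √(8²+445²) = √198089 ≈ 445.07, ∠ = arctan(445/8) ≈ 88.97°
pole (s+15): 15 + j445 → |·| = √(15²+445²) = √198250 ≈ 445.25, ∠ = arctan(445/15) ≈ 88.07°
pole (s+445): 445 + j445 → |·| = √(445²+445²) = √396050 ≈ 629.33, ∠ = arctan(445/445) ≈ 45.00°
pole (s+744): 744 + j445 → |·| = √(744²+445²) = √751561 ≈ 866.93, ∠ = arctan(445/744) ≈ 30.88°
∠T = 88.97° − 163.95° = -74.98°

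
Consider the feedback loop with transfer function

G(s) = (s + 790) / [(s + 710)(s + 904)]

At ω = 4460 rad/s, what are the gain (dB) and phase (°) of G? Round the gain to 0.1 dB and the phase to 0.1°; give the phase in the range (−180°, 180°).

At s = jω = j4460:
zero (s+790): 790 + j4460 → |·| = √(790²+4460²) = √20515700 ≈ 4529.4, ∠ = arctan(4460/790) ≈ 79.96°
pole (s+710): 710 + j4460 → |·| = √(710²+4460²) = √20395700 ≈ 4516.2, ∠ = arctan(4460/710) ≈ 80.95°
pole (s+904): 904 + j4460 → |·| = √(904²+4460²) = √20708816 ≈ 4550.7, ∠ = arctan(4460/904) ≈ 78.54°
|G| = 1 · 4529.4 / 2.0552e+07 ≈ 0.00022039
Gain = 20 log₁₀(0.00022039) ≈ -73.14 dB
∠G = 79.96° − 159.49° = -79.53°

-73.1 dB, -79.5°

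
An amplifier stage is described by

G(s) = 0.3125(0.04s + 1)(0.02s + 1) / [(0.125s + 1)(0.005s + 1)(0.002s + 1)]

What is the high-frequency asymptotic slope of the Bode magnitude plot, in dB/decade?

Each pole contributes −20 dB/decade at high frequency; each zero contributes +20 dB/decade.
Net: 2 zero(s) − 3 pole(s) → -20 dB/decade.

-20 dB/decade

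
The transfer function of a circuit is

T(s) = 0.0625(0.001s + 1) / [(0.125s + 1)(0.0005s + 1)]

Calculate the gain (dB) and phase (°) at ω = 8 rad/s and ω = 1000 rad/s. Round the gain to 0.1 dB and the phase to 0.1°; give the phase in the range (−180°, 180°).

ω = 8: -27.1 dB, -44.8°; ω = 1000: -64.0 dB, -71.1°

At ω = 8 rad/s:
zero (1 + j8·0.001) = 1 + j0.008 → |·| ≈ 1, ∠ ≈ 0.46°
pole (1 + j8·0.125) = 1 + j1 → |·| ≈ 1.4142, ∠ ≈ 45.00°
pole (1 + j8·0.0005) = 1 + j0.004 → |·| ≈ 1, ∠ ≈ 0.23°
|T| = 0.0625 · 1 / (1.4142 · 1) ≈ 0.044195
Gain = 20 log₁₀(0.044195) ≈ -27.09 dB
∠T = (0.46°) − (45.00° + 0.23°) = -44.77°

At ω = 1000 rad/s:
zero (1 + j1000·0.001) = 1 + j1 → |·| ≈ 1.4142, ∠ ≈ 45.00°
pole (1 + j1000·0.125) = 1 + j125 → |·| ≈ 125, ∠ ≈ 89.54°
pole (1 + j1000·0.0005) = 1 + j0.5 → |·| ≈ 1.118, ∠ ≈ 26.57°
|T| = 0.0625 · 1.4142 / (125 · 1.118) ≈ 0.00063247
Gain = 20 log₁₀(0.00063247) ≈ -63.98 dB
∠T = (45.00°) − (89.54° + 26.57°) = -71.11°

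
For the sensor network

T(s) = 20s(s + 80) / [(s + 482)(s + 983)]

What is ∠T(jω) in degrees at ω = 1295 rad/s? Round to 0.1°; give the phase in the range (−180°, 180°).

54.1°

At s = jω = j1295:
zero (s+80): 80 + j1295 → |·| = √(80²+1295²) = √1683425 ≈ 1297.5, ∠ = arctan(1295/80) ≈ 86.46°
zero at origin: s = j1295 → |·| = 1295, ∠ = 90.00°
pole (s+482): 482 + j1295 → |·| = √(482²+1295²) = √1909349 ≈ 1381.8, ∠ = arctan(1295/482) ≈ 69.58°
pole (s+983): 983 + j1295 → |·| = √(983²+1295²) = √2643314 ≈ 1625.8, ∠ = arctan(1295/983) ≈ 52.80°
∠T = 176.46° − 122.38° = 54.08°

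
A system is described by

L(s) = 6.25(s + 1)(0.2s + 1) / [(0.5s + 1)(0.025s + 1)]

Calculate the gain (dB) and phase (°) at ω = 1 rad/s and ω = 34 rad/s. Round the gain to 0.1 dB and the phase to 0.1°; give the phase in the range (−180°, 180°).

ω = 1: 18.1 dB, 28.3°; ω = 34: 36.3 dB, 43.0°

At ω = 1 rad/s:
zero (1 + j1·1) = 1 + j1 → |·| ≈ 1.4142, ∠ ≈ 45.00°
zero (1 + j1·0.2) = 1 + j0.2 → |·| ≈ 1.0198, ∠ ≈ 11.31°
pole (1 + j1·0.5) = 1 + j0.5 → |·| ≈ 1.118, ∠ ≈ 26.57°
pole (1 + j1·0.025) = 1 + j0.025 → |·| ≈ 1.0003, ∠ ≈ 1.43°
|L| = 6.25 · 1.4142 · 1.0198 / (1.118 · 1.0003) ≈ 8.06
Gain = 20 log₁₀(8.06) ≈ 18.13 dB
∠L = (45.00° + 11.31°) − (26.57° + 1.43°) = 28.31°

At ω = 34 rad/s:
zero (1 + j34·1) = 1 + j34 → |·| ≈ 34.015, ∠ ≈ 88.32°
zero (1 + j34·0.2) = 1 + j6.8 → |·| ≈ 6.8731, ∠ ≈ 81.63°
pole (1 + j34·0.5) = 1 + j17 → |·| ≈ 17.029, ∠ ≈ 86.63°
pole (1 + j34·0.025) = 1 + j0.85 → |·| ≈ 1.3124, ∠ ≈ 40.36°
|L| = 6.25 · 34.015 · 6.8731 / (17.029 · 1.3124) ≈ 65.38
Gain = 20 log₁₀(65.38) ≈ 36.31 dB
∠L = (88.32° + 81.63°) − (86.63° + 40.36°) = 42.96°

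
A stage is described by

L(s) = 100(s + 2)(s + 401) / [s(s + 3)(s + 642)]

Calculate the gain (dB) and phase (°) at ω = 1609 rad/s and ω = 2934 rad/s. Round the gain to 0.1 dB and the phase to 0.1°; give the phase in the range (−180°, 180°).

At s = jω = j1609:
zero (s+2): 2 + j1609 → |·| = √(2²+1609²) = √2588885 ≈ 1609, ∠ = arctan(1609/2) ≈ 89.93°
zero (s+401): 401 + j1609 → |·| = √(401²+1609²) = √2749682 ≈ 1658.2, ∠ = arctan(1609/401) ≈ 76.01°
pole (s+3): 3 + j1609 → |·| = √(3²+1609²) = √2588890 ≈ 1609, ∠ = arctan(1609/3) ≈ 89.89°
pole (s+642): 642 + j1609 → |·| = √(642²+1609²) = √3001045 ≈ 1732.4, ∠ = arctan(1609/642) ≈ 68.25°
pole at origin: |s| = 1609, ∠ = 90.00° (in denominator)
|L| = 100 · 2.668e+06 / 4.485e+09 ≈ 0.059487
Gain = 20 log₁₀(0.059487) ≈ -24.51 dB
∠L = 165.94° − 248.14° = -82.20°

At s = jω = j2934:
zero (s+2): 2 + j2934 → |·| = √(2²+2934²) = √8608360 ≈ 2934, ∠ = arctan(2934/2) ≈ 89.96°
zero (s+401): 401 + j2934 → |·| = √(401²+2934²) = √8769157 ≈ 2961.3, ∠ = arctan(2934/401) ≈ 82.22°
pole (s+3): 3 + j2934 → |·| = √(3²+2934²) = √8608365 ≈ 2934, ∠ = arctan(2934/3) ≈ 89.94°
pole (s+642): 642 + j2934 → |·| = √(642²+2934²) = √9020520 ≈ 3003.4, ∠ = arctan(2934/642) ≈ 77.66°
pole at origin: |s| = 2934, ∠ = 90.00° (in denominator)
|L| = 100 · 8.6885e+06 / 2.5854e+10 ≈ 0.033606
Gain = 20 log₁₀(0.033606) ≈ -29.47 dB
∠L = 172.18° − 257.60° = -85.42°

ω = 1609: -24.5 dB, -82.2°; ω = 2934: -29.5 dB, -85.4°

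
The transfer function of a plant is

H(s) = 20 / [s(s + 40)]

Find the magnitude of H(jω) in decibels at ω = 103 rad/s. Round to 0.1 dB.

-55.1 dB

At s = jω = j103:
pole (s+40): 40 + j103 → |·| = √(40²+103²) = √12209 ≈ 110.49, ∠ = arctan(103/40) ≈ 68.78°
pole at origin: |s| = 103, ∠ = 90.00° (in denominator)
|H| = 20 / 11380 ≈ 0.0017575
Gain = 20 log₁₀(0.0017575) ≈ -55.10 dB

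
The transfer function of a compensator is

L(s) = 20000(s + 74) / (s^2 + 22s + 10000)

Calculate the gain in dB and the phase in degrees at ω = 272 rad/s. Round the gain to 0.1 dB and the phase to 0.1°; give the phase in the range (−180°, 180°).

38.9 dB, -99.9°

At s = jω = j272:
zero (s+74): 74 + j272 → |·| = √(74²+272²) = √79460 ≈ 281.89, ∠ = arctan(272/74) ≈ 74.78°
quadratic: (j272)² + 22·j272 + 10000 = -63984 + j5984 → |·| ≈ 64263, ∠ ≈ 174.66°
|L| = 20000 · 281.89 / 64263 ≈ 87.73
Gain = 20 log₁₀(87.73) ≈ 38.86 dB
∠L = 74.78° − 174.66° = -99.88°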